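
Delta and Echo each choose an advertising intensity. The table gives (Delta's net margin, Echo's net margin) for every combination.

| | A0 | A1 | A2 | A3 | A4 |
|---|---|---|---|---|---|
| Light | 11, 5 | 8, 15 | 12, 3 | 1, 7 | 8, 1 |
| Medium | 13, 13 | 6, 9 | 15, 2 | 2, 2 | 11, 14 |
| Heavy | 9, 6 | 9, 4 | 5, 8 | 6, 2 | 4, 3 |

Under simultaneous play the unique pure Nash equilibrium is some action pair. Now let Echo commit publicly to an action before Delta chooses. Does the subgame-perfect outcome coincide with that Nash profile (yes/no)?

yes

Work backward from Delta's decision.
- A0 → Delta plays Medium (best of 11, 13, 9); Echo gets 13.
- A1 → Delta plays Heavy (best of 8, 6, 9); Echo gets 4.
- A2 → Delta plays Medium (best of 12, 15, 5); Echo gets 2.
- A3 → Delta plays Heavy (best of 1, 2, 6); Echo gets 2.
- A4 → Delta plays Medium (best of 8, 11, 4); Echo gets 14.
Maximizing over 13, 4, 2, 2, 14, Echo chooses A4. Subgame-perfect outcome: (Medium, A4) with payoffs (11, 14).
Under simultaneous play:
Delta's best replies: A0→Medium; A1→Heavy; A2→Medium; A3→Heavy; A4→Medium.
Echo's best replies: Light→A1; Medium→A4; Heavy→A2.
The unique mutual best reply is (Medium, A4), giving (11, 14).
Sequential outcome (Medium, A4) coincides with the Nash profile (Medium, A4).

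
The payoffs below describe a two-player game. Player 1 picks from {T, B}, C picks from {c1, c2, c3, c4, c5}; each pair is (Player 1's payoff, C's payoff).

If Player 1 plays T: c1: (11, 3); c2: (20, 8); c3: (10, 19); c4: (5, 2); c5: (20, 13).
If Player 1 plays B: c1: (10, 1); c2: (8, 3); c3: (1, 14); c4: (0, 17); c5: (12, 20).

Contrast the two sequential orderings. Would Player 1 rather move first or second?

If Player 1 leads: C's best replies are T→c3, B→c5; Player 1's induced payoffs 10, 12; outcome (B, c5), payoffs (12, 20).
If C leads: Player 1's best replies are c1→T, c2→T, c3→T, c4→T, c5→T; C's induced payoffs 3, 8, 19, 2, 13; outcome (T, c3), payoffs (10, 19).
Player 1 gets 12 moving first and 10 moving second, so Player 1 prefers to move first.

first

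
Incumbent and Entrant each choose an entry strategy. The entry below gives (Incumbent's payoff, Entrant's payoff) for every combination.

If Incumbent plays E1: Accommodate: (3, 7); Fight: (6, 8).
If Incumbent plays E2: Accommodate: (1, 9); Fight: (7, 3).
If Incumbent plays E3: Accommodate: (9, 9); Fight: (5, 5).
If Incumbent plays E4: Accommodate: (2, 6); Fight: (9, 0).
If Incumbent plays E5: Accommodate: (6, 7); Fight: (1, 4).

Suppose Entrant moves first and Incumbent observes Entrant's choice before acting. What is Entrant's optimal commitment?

Accommodate

Backward induction with Entrant moving first.
- Accommodate: BR = E3, leader payoff 9.
- Fight: BR = E4, leader payoff 0.
Entrant's induced payoffs are 9, 0, so Entrant commits to Accommodate. Subgame-perfect outcome: (E3, Accommodate) with payoffs (9, 9).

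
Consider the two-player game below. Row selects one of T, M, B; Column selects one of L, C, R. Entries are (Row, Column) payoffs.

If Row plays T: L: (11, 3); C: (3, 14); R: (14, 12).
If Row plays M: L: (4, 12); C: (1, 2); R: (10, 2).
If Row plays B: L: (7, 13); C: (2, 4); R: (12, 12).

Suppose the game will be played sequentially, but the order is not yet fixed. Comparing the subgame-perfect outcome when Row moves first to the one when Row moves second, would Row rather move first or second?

If Row leads: Column's best replies are T→C, M→L, B→L; Row's induced payoffs 3, 4, 7; outcome (B, L), payoffs (7, 13).
If Column leads: Row's best replies are L→T, C→T, R→T; Column's induced payoffs 3, 14, 12; outcome (T, C), payoffs (3, 14).
Row gets 7 moving first and 3 moving second, so Row prefers to move first.

first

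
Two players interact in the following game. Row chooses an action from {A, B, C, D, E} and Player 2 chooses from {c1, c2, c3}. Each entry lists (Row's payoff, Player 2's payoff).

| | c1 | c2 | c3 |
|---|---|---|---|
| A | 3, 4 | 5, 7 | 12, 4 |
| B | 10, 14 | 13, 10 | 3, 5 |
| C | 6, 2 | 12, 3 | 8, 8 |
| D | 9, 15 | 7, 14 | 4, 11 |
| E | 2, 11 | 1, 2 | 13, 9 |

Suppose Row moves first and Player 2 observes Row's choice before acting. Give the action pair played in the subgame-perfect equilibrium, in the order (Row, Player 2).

(B, c1)

Work backward from Player 2's decision.
- A: BR = c2, leader payoff 5.
- B: BR = c1, leader payoff 10.
- C: BR = c3, leader payoff 8.
- D: BR = c1, leader payoff 9.
- E: BR = c1, leader payoff 2.
Maximizing over 5, 10, 8, 9, 2, Row chooses B. Subgame-perfect outcome: (B, c1) with payoffs (10, 14).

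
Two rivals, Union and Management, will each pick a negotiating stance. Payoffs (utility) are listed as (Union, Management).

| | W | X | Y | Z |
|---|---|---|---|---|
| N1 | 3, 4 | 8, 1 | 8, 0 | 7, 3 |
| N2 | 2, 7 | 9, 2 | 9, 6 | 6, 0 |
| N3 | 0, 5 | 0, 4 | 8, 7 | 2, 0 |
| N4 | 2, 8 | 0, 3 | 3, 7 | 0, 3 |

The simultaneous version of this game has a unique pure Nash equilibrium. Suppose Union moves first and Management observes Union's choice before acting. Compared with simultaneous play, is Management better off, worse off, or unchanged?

better off

Solve by backward induction (Union leads).
- N1: BR = W, leader payoff 3.
- N2: BR = W, leader payoff 2.
- N3: BR = Y, leader payoff 8.
- N4: BR = W, leader payoff 2.
Union's induced payoffs are 3, 2, 8, 2, so Union commits to N3. Subgame-perfect outcome: (N3, Y) with payoffs (8, 7).
For the simultaneous game, intersect best replies.
Union's best replies: W→N1; X→N2; Y→N2; Z→N1.
Management's best replies: N1→W; N2→W; N3→Y; N4→W.
Only (N1, W) has each player best-responding; Nash payoffs (3, 4).
Management earns 7 sequentially versus 4 at the Nash outcome: better off.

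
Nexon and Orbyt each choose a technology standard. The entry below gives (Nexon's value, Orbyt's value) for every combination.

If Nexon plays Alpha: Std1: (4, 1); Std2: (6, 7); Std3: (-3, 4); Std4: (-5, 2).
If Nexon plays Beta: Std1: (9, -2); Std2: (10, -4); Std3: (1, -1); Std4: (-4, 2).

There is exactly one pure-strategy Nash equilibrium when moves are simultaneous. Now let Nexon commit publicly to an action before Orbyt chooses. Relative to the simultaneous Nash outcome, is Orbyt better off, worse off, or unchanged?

Backward induction with Nexon moving first.
- Alpha: Orbyt compares 1, 7, 4, 2 and picks Std2; Nexon would get 6.
- Beta: Orbyt compares -2, -4, -1, 2 and picks Std4; Nexon would get -4.
Maximizing over 6, -4, Nexon chooses Alpha. Subgame-perfect outcome: (Alpha, Std2) with payoffs (6, 7).
For the simultaneous game, intersect best replies.
Nexon's best replies: Std1→Beta; Std2→Beta; Std3→Beta; Std4→Beta.
Orbyt's best replies: Alpha→Std2; Beta→Std4.
The unique mutual best reply is (Beta, Std4), giving (-4, 2).
Orbyt earns 7 sequentially versus 2 at the Nash outcome: better off.

better off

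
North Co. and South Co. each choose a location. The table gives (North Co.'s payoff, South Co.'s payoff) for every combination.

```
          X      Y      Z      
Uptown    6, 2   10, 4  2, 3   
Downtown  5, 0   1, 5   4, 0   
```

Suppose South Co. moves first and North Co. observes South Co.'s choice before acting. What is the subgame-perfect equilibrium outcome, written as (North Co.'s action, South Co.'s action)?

(Uptown, Y)

Backward induction with South Co. moving first.
- X: North Co. compares 6, 5 and picks Uptown; South Co. would get 2.
- Y: North Co. compares 10, 1 and picks Uptown; South Co. would get 4.
- Z: North Co. compares 2, 4 and picks Downtown; South Co. would get 0.
Maximizing over 2, 4, 0, South Co. chooses Y. Subgame-perfect outcome: (Uptown, Y) with payoffs (10, 4).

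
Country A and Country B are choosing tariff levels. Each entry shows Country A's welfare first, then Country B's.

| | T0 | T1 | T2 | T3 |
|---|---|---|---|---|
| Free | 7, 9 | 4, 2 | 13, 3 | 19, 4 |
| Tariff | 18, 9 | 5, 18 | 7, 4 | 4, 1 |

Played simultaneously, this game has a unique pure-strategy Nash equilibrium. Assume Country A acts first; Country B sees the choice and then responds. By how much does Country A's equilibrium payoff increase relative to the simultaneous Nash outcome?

2

Backward induction with Country A moving first.
- Free → Country B plays T0 (best of 9, 2, 3, 4); Country A gets 7.
- Tariff → Country B plays T1 (best of 9, 18, 4, 1); Country A gets 5.
Country A's induced payoffs are 7, 5, so Country A commits to Free. Subgame-perfect outcome: (Free, T0) with payoffs (7, 9).
Under simultaneous play:
Country A's best replies: T0→Tariff; T1→Tariff; T2→Free; T3→Free.
Country B's best replies: Free→T0; Tariff→T1.
Only (Tariff, T1) has each player best-responding; Nash payoffs (5, 18).
Country A's commitment gain: 7 − 5 = 2.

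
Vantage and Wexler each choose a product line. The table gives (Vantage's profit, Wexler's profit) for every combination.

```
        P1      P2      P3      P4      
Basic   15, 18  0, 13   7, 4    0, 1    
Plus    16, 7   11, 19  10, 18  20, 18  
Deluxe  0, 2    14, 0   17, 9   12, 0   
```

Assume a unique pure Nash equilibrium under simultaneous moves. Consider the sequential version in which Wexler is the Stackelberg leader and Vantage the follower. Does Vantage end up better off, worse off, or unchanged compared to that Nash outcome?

Work backward from Vantage's decision.
- P1: Vantage compares 15, 16, 0 and picks Plus; Wexler would get 7.
- P2: Vantage compares 0, 11, 14 and picks Deluxe; Wexler would get 0.
- P3: Vantage compares 7, 10, 17 and picks Deluxe; Wexler would get 9.
- P4: Vantage compares 0, 20, 12 and picks Plus; Wexler would get 18.
Among 7, 0, 9, 18, the best is 18 at P4. Subgame-perfect outcome: (Plus, P4) with payoffs (20, 18).
Under simultaneous play:
Vantage's best replies: P1→Plus; P2→Deluxe; P3→Deluxe; P4→Plus.
Wexler's best replies: Basic→P1; Plus→P2; Deluxe→P3.
Only (Deluxe, P3) has each player best-responding; Nash payoffs (17, 9).
Vantage earns 20 sequentially versus 17 at the Nash outcome: better off.

better off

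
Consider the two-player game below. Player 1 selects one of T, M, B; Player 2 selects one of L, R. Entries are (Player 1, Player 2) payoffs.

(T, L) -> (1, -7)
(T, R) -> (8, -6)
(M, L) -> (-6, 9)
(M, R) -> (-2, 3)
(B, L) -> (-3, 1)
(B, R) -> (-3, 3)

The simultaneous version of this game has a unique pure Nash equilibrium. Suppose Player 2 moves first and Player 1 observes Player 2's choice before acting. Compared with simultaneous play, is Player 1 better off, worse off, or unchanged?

Backward induction with Player 2 moving first.
- L → Player 1 plays T (best of 1, -6, -3); Player 2 gets -7.
- R → Player 1 plays T (best of 8, -2, -3); Player 2 gets -6.
Maximizing over -7, -6, Player 2 chooses R. Subgame-perfect outcome: (T, R) with payoffs (8, -6).
Now find the simultaneous Nash equilibrium.
Player 1's best replies: L→T; R→T.
Player 2's best replies: T→R; M→L; B→R.
The unique mutual best reply is (T, R), giving (8, -6).
Player 1 earns 8 sequentially versus 8 at the Nash outcome: unchanged.

unchanged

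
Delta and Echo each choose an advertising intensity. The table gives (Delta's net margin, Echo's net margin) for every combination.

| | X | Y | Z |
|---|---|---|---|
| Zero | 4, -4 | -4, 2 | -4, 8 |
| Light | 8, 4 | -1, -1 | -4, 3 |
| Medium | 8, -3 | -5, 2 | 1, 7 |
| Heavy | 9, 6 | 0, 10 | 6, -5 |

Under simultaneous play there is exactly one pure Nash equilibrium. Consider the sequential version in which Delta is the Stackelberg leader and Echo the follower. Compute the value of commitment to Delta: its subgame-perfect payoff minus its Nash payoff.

Work backward from Echo's decision.
- Zero: BR = Z, leader payoff -4.
- Light: BR = X, leader payoff 8.
- Medium: BR = Z, leader payoff 1.
- Heavy: BR = Y, leader payoff 0.
Among -4, 8, 1, 0, the best is 8 at Light. Subgame-perfect outcome: (Light, X) with payoffs (8, 4).
Under simultaneous play:
Delta's best replies: X→Heavy; Y→Heavy; Z→Heavy.
Echo's best replies: Zero→Z; Light→X; Medium→Z; Heavy→Y.
Only (Heavy, Y) has each player best-responding; Nash payoffs (0, 10).
Delta's commitment gain: 8 − 0 = 8.

8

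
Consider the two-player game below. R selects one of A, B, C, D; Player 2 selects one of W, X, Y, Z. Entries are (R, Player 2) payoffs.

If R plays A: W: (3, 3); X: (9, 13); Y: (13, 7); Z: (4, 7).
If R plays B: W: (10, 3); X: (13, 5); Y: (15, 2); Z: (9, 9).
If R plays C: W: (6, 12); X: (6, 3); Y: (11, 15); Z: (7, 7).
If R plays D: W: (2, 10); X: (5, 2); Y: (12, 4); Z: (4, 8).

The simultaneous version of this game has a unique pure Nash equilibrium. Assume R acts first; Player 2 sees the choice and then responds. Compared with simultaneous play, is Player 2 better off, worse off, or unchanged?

better off

Solve by backward induction (R leads).
- A: Player 2 compares 3, 13, 7, 7 and picks X; R would get 9.
- B: Player 2 compares 3, 5, 2, 9 and picks Z; R would get 9.
- C: Player 2 compares 12, 3, 15, 7 and picks Y; R would get 11.
- D: Player 2 compares 10, 2, 4, 8 and picks W; R would get 2.
Maximizing over 9, 9, 11, 2, R chooses C. Subgame-perfect outcome: (C, Y) with payoffs (11, 15).
Under simultaneous play:
R's best replies: W→B; X→B; Y→B; Z→B.
Player 2's best replies: A→X; B→Z; C→Y; D→W.
Only (B, Z) has each player best-responding; Nash payoffs (9, 9).
Player 2 earns 15 sequentially versus 9 at the Nash outcome: better off.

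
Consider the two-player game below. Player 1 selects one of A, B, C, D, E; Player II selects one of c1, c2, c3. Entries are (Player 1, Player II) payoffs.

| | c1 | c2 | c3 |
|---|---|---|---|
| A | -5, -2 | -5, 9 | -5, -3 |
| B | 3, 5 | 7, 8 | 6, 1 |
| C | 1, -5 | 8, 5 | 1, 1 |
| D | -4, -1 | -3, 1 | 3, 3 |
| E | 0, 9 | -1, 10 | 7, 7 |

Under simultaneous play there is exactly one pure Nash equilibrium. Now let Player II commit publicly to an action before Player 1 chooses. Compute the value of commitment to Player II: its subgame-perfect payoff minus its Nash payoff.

Player 1 best-responds to each possible Player II move:
- c1 → Player 1 plays B (best of -5, 3, 1, -4, 0); Player II gets 5.
- c2 → Player 1 plays C (best of -5, 7, 8, -3, -1); Player II gets 5.
- c3 → Player 1 plays E (best of -5, 6, 1, 3, 7); Player II gets 7.
Player II's induced payoffs are 5, 5, 7, so Player II commits to c3. Subgame-perfect outcome: (E, c3) with payoffs (7, 7).
Under simultaneous play:
Player 1's best replies: c1→B; c2→C; c3→E.
Player II's best replies: A→c2; B→c2; C→c2; D→c3; E→c2.
Only (C, c2) has each player best-responding; Nash payoffs (8, 5).
Player II's commitment gain: 7 − 5 = 2.

2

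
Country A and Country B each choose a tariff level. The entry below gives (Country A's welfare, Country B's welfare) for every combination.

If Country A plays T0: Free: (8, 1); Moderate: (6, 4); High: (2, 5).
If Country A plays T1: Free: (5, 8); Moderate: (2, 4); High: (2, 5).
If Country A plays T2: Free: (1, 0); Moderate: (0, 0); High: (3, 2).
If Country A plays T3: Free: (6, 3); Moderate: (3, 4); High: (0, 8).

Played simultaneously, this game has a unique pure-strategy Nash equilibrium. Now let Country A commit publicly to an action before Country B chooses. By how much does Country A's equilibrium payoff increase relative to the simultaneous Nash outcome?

2

Solve by backward induction (Country A leads).
- T0 → Country B plays High (best of 1, 4, 5); Country A gets 2.
- T1 → Country B plays Free (best of 8, 4, 5); Country A gets 5.
- T2 → Country B plays High (best of 0, 0, 2); Country A gets 3.
- T3 → Country B plays High (best of 3, 4, 8); Country A gets 0.
Maximizing over 2, 5, 3, 0, Country A chooses T1. Subgame-perfect outcome: (T1, Free) with payoffs (5, 8).
Now find the simultaneous Nash equilibrium.
Country A's best replies: Free→T0; Moderate→T0; High→T2.
Country B's best replies: T0→High; T1→Free; T2→High; T3→High.
Only (T2, High) has each player best-responding; Nash payoffs (3, 2).
Country A's commitment gain: 5 − 3 = 2.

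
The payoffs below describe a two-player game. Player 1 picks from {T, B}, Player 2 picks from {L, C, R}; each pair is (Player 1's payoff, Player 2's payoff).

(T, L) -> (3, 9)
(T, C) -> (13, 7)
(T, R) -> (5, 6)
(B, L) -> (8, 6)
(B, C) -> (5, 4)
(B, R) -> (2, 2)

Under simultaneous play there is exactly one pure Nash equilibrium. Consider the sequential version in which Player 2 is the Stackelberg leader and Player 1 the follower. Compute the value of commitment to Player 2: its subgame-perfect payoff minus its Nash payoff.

1

Solve by backward induction (Player 2 leads).
- L → Player 1 plays B (best of 3, 8); Player 2 gets 6.
- C → Player 1 plays T (best of 13, 5); Player 2 gets 7.
- R → Player 1 plays T (best of 5, 2); Player 2 gets 6.
Player 2's induced payoffs are 6, 7, 6, so Player 2 commits to C. Subgame-perfect outcome: (T, C) with payoffs (13, 7).
Now find the simultaneous Nash equilibrium.
Player 1's best replies: L→B; C→T; R→T.
Player 2's best replies: T→L; B→L.
Only (B, L) has each player best-responding; Nash payoffs (8, 6).
Player 2's commitment gain: 7 − 6 = 1.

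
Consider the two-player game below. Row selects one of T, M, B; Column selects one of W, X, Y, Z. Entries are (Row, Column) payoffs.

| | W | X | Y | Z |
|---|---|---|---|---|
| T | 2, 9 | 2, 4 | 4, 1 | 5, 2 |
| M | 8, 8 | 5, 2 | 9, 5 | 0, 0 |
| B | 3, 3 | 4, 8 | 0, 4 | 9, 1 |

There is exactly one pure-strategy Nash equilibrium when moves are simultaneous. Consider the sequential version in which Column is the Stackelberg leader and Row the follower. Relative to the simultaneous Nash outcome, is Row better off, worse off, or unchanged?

unchanged

Solve by backward induction (Column leads).
- W: Row compares 2, 8, 3 and picks M; Column would get 8.
- X: Row compares 2, 5, 4 and picks M; Column would get 2.
- Y: Row compares 4, 9, 0 and picks M; Column would get 5.
- Z: Row compares 5, 0, 9 and picks B; Column would get 1.
Among 8, 2, 5, 1, the best is 8 at W. Subgame-perfect outcome: (M, W) with payoffs (8, 8).
Under simultaneous play:
Row's best replies: W→M; X→M; Y→M; Z→B.
Column's best replies: T→W; M→W; B→X.
The unique mutual best reply is (M, W), giving (8, 8).
Row earns 8 sequentially versus 8 at the Nash outcome: unchanged.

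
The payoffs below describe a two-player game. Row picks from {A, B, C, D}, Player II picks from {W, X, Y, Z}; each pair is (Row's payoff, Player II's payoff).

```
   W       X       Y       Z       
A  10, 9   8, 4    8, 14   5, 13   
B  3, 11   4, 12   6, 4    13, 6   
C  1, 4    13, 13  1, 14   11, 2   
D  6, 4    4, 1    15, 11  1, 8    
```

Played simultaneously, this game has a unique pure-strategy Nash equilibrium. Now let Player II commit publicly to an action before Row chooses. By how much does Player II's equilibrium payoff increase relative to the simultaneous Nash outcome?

2

Backward induction with Player II moving first.
- W: Row compares 10, 3, 1, 6 and picks A; Player II would get 9.
- X: Row compares 8, 4, 13, 4 and picks C; Player II would get 13.
- Y: Row compares 8, 6, 1, 15 and picks D; Player II would get 11.
- Z: Row compares 5, 13, 11, 1 and picks B; Player II would get 6.
Player II's induced payoffs are 9, 13, 11, 6, so Player II commits to X. Subgame-perfect outcome: (C, X) with payoffs (13, 13).
Under simultaneous play:
Row's best replies: W→A; X→C; Y→D; Z→B.
Player II's best replies: A→Y; B→X; C→Y; D→Y.
Only (D, Y) has each player best-responding; Nash payoffs (15, 11).
Player II's commitment gain: 13 − 11 = 2.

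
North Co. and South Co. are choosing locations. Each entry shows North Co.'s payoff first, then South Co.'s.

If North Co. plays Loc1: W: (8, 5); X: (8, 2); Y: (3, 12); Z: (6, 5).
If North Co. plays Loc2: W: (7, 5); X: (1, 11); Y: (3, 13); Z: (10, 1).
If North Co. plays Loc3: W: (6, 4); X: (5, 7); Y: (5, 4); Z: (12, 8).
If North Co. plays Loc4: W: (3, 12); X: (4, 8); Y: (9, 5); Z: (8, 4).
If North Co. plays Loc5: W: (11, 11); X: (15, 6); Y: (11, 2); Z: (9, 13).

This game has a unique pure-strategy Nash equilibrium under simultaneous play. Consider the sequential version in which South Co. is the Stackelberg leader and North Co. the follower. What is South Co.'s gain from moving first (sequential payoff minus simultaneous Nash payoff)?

Work backward from North Co.'s decision.
- W: BR = Loc5, leader payoff 11.
- X: BR = Loc5, leader payoff 6.
- Y: BR = Loc5, leader payoff 2.
- Z: BR = Loc3, leader payoff 8.
Maximizing over 11, 6, 2, 8, South Co. chooses W. Subgame-perfect outcome: (Loc5, W) with payoffs (11, 11).
Under simultaneous play:
North Co.'s best replies: W→Loc5; X→Loc5; Y→Loc5; Z→Loc3.
South Co.'s best replies: Loc1→Y; Loc2→Y; Loc3→Z; Loc4→W; Loc5→Z.
Only (Loc3, Z) has each player best-responding; Nash payoffs (12, 8).
South Co.'s commitment gain: 11 − 8 = 3.

3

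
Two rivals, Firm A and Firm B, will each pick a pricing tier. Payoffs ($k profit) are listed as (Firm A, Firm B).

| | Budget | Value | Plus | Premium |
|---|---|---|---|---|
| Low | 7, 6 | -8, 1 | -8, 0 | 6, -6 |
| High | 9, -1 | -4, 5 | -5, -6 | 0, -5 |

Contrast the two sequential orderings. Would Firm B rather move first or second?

If Firm A leads: Firm B's best replies are Low→Budget, High→Value; Firm A's induced payoffs 7, -4; outcome (Low, Budget), payoffs (7, 6).
If Firm B leads: Firm A's best replies are Budget→High, Value→High, Plus→High, Premium→Low; Firm B's induced payoffs -1, 5, -6, -6; outcome (High, Value), payoffs (-4, 5).
Firm B gets 5 moving first and 6 moving second, so Firm B prefers to move second.

second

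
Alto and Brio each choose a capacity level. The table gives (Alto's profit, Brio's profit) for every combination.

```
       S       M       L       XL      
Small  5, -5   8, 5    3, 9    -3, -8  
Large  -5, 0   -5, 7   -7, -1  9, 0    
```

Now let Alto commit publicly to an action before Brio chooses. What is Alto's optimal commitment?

Small

Solve by backward induction (Alto leads).
- Small: Brio compares -5, 5, 9, -8 and picks L; Alto would get 3.
- Large: Brio compares 0, 7, -1, 0 and picks M; Alto would get -5.
Maximizing over 3, -5, Alto chooses Small. Subgame-perfect outcome: (Small, L) with payoffs (3, 9).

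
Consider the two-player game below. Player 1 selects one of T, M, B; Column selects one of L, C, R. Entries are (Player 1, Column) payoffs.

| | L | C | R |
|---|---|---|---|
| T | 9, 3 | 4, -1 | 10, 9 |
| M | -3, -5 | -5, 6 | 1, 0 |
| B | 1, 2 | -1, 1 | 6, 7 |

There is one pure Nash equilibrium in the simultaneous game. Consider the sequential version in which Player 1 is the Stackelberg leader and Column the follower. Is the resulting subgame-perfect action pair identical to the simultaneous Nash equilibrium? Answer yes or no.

Work backward from Column's decision.
- T: Column compares 3, -1, 9 and picks R; Player 1 would get 10.
- M: Column compares -5, 6, 0 and picks C; Player 1 would get -5.
- B: Column compares 2, 1, 7 and picks R; Player 1 would get 6.
Player 1's induced payoffs are 10, -5, 6, so Player 1 commits to T. Subgame-perfect outcome: (T, R) with payoffs (10, 9).
Now find the simultaneous Nash equilibrium.
Player 1's best replies: L→T; C→T; R→T.
Column's best replies: T→R; M→C; B→R.
The unique mutual best reply is (T, R), giving (10, 9).
Sequential outcome (T, R) coincides with the Nash profile (T, R).

yes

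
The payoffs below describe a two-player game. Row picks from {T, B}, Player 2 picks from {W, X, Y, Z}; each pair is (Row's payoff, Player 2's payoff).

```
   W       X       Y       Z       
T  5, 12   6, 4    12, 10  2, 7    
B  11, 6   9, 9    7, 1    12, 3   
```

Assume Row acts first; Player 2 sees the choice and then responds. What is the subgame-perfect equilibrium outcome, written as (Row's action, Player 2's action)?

(B, X)

Solve by backward induction (Row leads).
- T → Player 2 plays W (best of 12, 4, 10, 7); Row gets 5.
- B → Player 2 plays X (best of 6, 9, 1, 3); Row gets 9.
Among 5, 9, the best is 9 at B. Subgame-perfect outcome: (B, X) with payoffs (9, 9).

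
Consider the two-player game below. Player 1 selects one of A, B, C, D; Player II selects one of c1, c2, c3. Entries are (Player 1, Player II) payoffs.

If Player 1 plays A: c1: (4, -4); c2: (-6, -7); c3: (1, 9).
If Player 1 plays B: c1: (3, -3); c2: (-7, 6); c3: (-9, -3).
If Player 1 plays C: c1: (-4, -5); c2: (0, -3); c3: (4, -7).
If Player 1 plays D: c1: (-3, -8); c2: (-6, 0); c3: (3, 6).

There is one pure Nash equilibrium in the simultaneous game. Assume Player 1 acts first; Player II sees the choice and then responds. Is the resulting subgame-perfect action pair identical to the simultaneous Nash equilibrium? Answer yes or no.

no

Solve by backward induction (Player 1 leads).
- A: BR = c3, leader payoff 1.
- B: BR = c2, leader payoff -7.
- C: BR = c2, leader payoff 0.
- D: BR = c3, leader payoff 3.
Maximizing over 1, -7, 0, 3, Player 1 chooses D. Subgame-perfect outcome: (D, c3) with payoffs (3, 6).
Under simultaneous play:
Player 1's best replies: c1→A; c2→C; c3→C.
Player II's best replies: A→c3; B→c2; C→c2; D→c3.
Only (C, c2) has each player best-responding; Nash payoffs (0, -3).
Sequential outcome (D, c3) differs from the Nash profile (C, c2).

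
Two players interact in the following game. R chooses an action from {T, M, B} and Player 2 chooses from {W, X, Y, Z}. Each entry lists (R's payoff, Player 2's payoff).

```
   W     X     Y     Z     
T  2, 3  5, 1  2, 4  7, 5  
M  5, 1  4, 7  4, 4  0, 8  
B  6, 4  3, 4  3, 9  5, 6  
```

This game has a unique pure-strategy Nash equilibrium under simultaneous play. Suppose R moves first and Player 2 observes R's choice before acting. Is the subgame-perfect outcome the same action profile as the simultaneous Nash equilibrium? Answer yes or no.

Work backward from Player 2's decision.
- T: Player 2 compares 3, 1, 4, 5 and picks Z; R would get 7.
- M: Player 2 compares 1, 7, 4, 8 and picks Z; R would get 0.
- B: Player 2 compares 4, 4, 9, 6 and picks Y; R would get 3.
Maximizing over 7, 0, 3, R chooses T. Subgame-perfect outcome: (T, Z) with payoffs (7, 5).
Now find the simultaneous Nash equilibrium.
R's best replies: W→B; X→T; Y→M; Z→T.
Player 2's best replies: T→Z; M→Z; B→Y.
Only (T, Z) has each player best-responding; Nash payoffs (7, 5).
Sequential outcome (T, Z) coincides with the Nash profile (T, Z).

yes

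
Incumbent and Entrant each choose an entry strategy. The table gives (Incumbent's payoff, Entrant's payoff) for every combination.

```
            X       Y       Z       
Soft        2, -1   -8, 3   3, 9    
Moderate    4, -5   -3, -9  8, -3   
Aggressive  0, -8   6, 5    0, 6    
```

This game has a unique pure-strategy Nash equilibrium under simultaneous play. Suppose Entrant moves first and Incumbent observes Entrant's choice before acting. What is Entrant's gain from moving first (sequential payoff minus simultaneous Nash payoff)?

Incumbent best-responds to each possible Entrant move:
- X: BR = Moderate, leader payoff -5.
- Y: BR = Aggressive, leader payoff 5.
- Z: BR = Moderate, leader payoff -3.
Among -5, 5, -3, the best is 5 at Y. Subgame-perfect outcome: (Aggressive, Y) with payoffs (6, 5).
Now find the simultaneous Nash equilibrium.
Incumbent's best replies: X→Moderate; Y→Aggressive; Z→Moderate.
Entrant's best replies: Soft→Z; Moderate→Z; Aggressive→Z.
The unique mutual best reply is (Moderate, Z), giving (8, -3).
Entrant's commitment gain: 5 − -3 = 8.

8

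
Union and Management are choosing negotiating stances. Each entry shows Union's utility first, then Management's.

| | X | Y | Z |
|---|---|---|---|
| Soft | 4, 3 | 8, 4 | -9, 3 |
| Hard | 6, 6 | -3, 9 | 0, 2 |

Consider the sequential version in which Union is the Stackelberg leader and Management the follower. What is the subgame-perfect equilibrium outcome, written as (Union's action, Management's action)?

Work backward from Management's decision.
- Soft: Management compares 3, 4, 3 and picks Y; Union would get 8.
- Hard: Management compares 6, 9, 2 and picks Y; Union would get -3.
Among 8, -3, the best is 8 at Soft. Subgame-perfect outcome: (Soft, Y) with payoffs (8, 4).

(Soft, Y)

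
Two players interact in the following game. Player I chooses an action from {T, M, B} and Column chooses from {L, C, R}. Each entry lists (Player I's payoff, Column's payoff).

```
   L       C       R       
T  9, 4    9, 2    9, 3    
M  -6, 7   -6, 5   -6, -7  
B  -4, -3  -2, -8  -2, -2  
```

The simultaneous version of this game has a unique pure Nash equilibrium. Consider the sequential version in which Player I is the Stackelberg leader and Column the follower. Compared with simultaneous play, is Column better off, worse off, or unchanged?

Solve by backward induction (Player I leads).
- T: Column compares 4, 2, 3 and picks L; Player I would get 9.
- M: Column compares 7, 5, -7 and picks L; Player I would get -6.
- B: Column compares -3, -8, -2 and picks R; Player I would get -2.
Maximizing over 9, -6, -2, Player I chooses T. Subgame-perfect outcome: (T, L) with payoffs (9, 4).
Under simultaneous play:
Player I's best replies: L→T; C→T; R→T.
Column's best replies: T→L; M→L; B→R.
The unique mutual best reply is (T, L), giving (9, 4).
Column earns 4 sequentially versus 4 at the Nash outcome: unchanged.

unchanged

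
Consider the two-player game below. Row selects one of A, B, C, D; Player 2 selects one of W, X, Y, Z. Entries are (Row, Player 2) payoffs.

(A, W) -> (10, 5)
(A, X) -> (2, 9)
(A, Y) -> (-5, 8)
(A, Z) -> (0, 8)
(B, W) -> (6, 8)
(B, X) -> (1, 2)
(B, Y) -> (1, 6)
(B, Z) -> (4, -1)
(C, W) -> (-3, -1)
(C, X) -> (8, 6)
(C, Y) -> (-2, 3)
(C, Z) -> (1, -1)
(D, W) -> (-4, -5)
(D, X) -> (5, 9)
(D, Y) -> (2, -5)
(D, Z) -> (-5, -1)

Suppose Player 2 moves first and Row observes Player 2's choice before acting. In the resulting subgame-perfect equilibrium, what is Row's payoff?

8

Backward induction with Player 2 moving first.
- W → Row plays A (best of 10, 6, -3, -4); Player 2 gets 5.
- X → Row plays C (best of 2, 1, 8, 5); Player 2 gets 6.
- Y → Row plays D (best of -5, 1, -2, 2); Player 2 gets -5.
- Z → Row plays B (best of 0, 4, 1, -5); Player 2 gets -1.
Player 2's induced payoffs are 5, 6, -5, -1, so Player 2 commits to X. Subgame-perfect outcome: (C, X) with payoffs (8, 6).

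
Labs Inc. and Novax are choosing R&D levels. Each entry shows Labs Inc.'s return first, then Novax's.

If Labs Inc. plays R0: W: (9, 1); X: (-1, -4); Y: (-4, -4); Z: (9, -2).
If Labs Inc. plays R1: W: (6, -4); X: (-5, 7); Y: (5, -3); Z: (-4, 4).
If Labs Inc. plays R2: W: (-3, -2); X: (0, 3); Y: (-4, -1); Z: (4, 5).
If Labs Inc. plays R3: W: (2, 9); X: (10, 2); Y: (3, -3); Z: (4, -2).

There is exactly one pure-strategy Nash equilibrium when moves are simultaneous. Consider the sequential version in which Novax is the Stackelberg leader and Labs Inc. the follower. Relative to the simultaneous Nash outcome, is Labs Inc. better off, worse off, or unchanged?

Backward induction with Novax moving first.
- W → Labs Inc. plays R0 (best of 9, 6, -3, 2); Novax gets 1.
- X → Labs Inc. plays R3 (best of -1, -5, 0, 10); Novax gets 2.
- Y → Labs Inc. plays R1 (best of -4, 5, -4, 3); Novax gets -3.
- Z → Labs Inc. plays R0 (best of 9, -4, 4, 4); Novax gets -2.
Novax's induced payoffs are 1, 2, -3, -2, so Novax commits to X. Subgame-perfect outcome: (R3, X) with payoffs (10, 2).
Now find the simultaneous Nash equilibrium.
Labs Inc.'s best replies: W→R0; X→R3; Y→R1; Z→R0.
Novax's best replies: R0→W; R1→X; R2→Z; R3→W.
The unique mutual best reply is (R0, W), giving (9, 1).
Labs Inc. earns 10 sequentially versus 9 at the Nash outcome: better off.

better off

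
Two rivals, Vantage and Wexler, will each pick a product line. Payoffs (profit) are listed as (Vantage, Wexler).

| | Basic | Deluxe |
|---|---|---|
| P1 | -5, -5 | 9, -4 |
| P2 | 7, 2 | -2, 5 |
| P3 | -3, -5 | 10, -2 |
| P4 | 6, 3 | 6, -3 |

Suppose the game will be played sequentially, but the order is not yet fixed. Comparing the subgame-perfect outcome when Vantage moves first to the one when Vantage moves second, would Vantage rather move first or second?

first

If Vantage leads: Wexler's best replies are P1→Deluxe, P2→Deluxe, P3→Deluxe, P4→Basic; Vantage's induced payoffs 9, -2, 10, 6; outcome (P3, Deluxe), payoffs (10, -2).
If Wexler leads: Vantage's best replies are Basic→P2, Deluxe→P3; Wexler's induced payoffs 2, -2; outcome (P2, Basic), payoffs (7, 2).
Vantage gets 10 moving first and 7 moving second, so Vantage prefers to move first.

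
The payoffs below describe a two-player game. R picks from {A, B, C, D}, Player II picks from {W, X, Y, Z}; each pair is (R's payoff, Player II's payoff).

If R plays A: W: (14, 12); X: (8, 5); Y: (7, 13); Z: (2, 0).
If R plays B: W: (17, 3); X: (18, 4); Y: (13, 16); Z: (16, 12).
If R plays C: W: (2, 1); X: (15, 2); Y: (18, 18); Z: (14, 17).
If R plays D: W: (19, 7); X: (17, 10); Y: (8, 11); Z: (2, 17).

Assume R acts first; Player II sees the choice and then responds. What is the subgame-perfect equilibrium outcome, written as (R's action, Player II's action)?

(C, Y)

Backward induction with R moving first.
- A: BR = Y, leader payoff 7.
- B: BR = Y, leader payoff 13.
- C: BR = Y, leader payoff 18.
- D: BR = Z, leader payoff 2.
Among 7, 13, 18, 2, the best is 18 at C. Subgame-perfect outcome: (C, Y) with payoffs (18, 18).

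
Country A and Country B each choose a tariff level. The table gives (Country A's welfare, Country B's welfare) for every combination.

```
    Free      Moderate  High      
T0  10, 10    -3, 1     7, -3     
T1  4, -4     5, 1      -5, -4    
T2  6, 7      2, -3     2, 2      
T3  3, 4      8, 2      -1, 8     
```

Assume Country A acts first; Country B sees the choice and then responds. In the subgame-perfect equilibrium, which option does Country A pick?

Solve by backward induction (Country A leads).
- T0: BR = Free, leader payoff 10.
- T1: BR = Moderate, leader payoff 5.
- T2: BR = Free, leader payoff 6.
- T3: BR = High, leader payoff -1.
Among 10, 5, 6, -1, the best is 10 at T0. Subgame-perfect outcome: (T0, Free) with payoffs (10, 10).

T0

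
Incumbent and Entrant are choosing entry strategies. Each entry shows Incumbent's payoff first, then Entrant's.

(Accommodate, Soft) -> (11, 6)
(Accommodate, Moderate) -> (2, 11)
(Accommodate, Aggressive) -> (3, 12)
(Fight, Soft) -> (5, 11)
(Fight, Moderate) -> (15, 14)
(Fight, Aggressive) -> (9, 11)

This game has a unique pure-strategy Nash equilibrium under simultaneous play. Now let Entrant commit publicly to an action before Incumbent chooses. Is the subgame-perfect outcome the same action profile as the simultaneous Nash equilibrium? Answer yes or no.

Backward induction with Entrant moving first.
- Soft: Incumbent compares 11, 5 and picks Accommodate; Entrant would get 6.
- Moderate: Incumbent compares 2, 15 and picks Fight; Entrant would get 14.
- Aggressive: Incumbent compares 3, 9 and picks Fight; Entrant would get 11.
Maximizing over 6, 14, 11, Entrant chooses Moderate. Subgame-perfect outcome: (Fight, Moderate) with payoffs (15, 14).
Under simultaneous play:
Incumbent's best replies: Soft→Accommodate; Moderate→Fight; Aggressive→Fight.
Entrant's best replies: Accommodate→Aggressive; Fight→Moderate.
Only (Fight, Moderate) has each player best-responding; Nash payoffs (15, 14).
Sequential outcome (Fight, Moderate) coincides with the Nash profile (Fight, Moderate).

yes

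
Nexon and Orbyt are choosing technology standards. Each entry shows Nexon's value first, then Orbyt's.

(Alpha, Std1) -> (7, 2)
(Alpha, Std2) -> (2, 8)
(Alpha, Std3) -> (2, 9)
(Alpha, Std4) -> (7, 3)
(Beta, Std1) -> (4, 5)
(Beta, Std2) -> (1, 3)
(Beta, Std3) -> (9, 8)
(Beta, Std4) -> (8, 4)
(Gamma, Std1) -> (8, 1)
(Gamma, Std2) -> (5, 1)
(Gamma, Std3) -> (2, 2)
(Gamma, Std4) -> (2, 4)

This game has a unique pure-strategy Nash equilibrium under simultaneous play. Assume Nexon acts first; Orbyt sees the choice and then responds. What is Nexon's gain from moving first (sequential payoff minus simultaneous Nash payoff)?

0

Orbyt best-responds to each possible Nexon move:
- Alpha → Orbyt plays Std3 (best of 2, 8, 9, 3); Nexon gets 2.
- Beta → Orbyt plays Std3 (best of 5, 3, 8, 4); Nexon gets 9.
- Gamma → Orbyt plays Std4 (best of 1, 1, 2, 4); Nexon gets 2.
Nexon's induced payoffs are 2, 9, 2, so Nexon commits to Beta. Subgame-perfect outcome: (Beta, Std3) with payoffs (9, 8).
Under simultaneous play:
Nexon's best replies: Std1→Gamma; Std2→Gamma; Std3→Beta; Std4→Beta.
Orbyt's best replies: Alpha→Std3; Beta→Std3; Gamma→Std4.
Only (Beta, Std3) has each player best-responding; Nash payoffs (9, 8).
Nexon's commitment gain: 9 − 9 = 0.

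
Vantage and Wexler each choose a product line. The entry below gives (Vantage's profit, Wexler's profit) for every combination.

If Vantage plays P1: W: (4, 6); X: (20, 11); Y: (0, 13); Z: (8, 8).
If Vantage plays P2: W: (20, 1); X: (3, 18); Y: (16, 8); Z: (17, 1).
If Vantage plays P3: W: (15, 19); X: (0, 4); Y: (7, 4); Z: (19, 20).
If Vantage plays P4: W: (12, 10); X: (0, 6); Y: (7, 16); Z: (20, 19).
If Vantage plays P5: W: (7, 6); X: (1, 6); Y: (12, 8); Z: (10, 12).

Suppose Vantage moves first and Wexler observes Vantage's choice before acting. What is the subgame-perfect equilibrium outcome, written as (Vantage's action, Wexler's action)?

Solve by backward induction (Vantage leads).
- P1: Wexler compares 6, 11, 13, 8 and picks Y; Vantage would get 0.
- P2: Wexler compares 1, 18, 8, 1 and picks X; Vantage would get 3.
- P3: Wexler compares 19, 4, 4, 20 and picks Z; Vantage would get 19.
- P4: Wexler compares 10, 6, 16, 19 and picks Z; Vantage would get 20.
- P5: Wexler compares 6, 6, 8, 12 and picks Z; Vantage would get 10.
Among 0, 3, 19, 20, 10, the best is 20 at P4. Subgame-perfect outcome: (P4, Z) with payoffs (20, 19).

(P4, Z)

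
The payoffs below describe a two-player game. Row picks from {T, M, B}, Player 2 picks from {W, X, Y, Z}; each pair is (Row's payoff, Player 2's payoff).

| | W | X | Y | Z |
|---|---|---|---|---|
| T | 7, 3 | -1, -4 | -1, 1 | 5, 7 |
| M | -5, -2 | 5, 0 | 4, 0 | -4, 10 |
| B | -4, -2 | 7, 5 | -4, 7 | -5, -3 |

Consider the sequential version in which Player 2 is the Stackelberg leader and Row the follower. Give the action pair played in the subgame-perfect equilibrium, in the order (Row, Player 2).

Row best-responds to each possible Player 2 move:
- W → Row plays T (best of 7, -5, -4); Player 2 gets 3.
- X → Row plays B (best of -1, 5, 7); Player 2 gets 5.
- Y → Row plays M (best of -1, 4, -4); Player 2 gets 0.
- Z → Row plays T (best of 5, -4, -5); Player 2 gets 7.
Player 2's induced payoffs are 3, 5, 0, 7, so Player 2 commits to Z. Subgame-perfect outcome: (T, Z) with payoffs (5, 7).

(T, Z)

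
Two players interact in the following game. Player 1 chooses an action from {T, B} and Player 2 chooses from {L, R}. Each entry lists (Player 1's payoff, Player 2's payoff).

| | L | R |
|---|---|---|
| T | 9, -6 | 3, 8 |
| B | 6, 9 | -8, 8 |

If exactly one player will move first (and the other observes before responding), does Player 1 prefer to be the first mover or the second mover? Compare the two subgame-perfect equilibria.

If Player 1 leads: Player 2's best replies are T→R, B→L; Player 1's induced payoffs 3, 6; outcome (B, L), payoffs (6, 9).
If Player 2 leads: Player 1's best replies are L→T, R→T; Player 2's induced payoffs -6, 8; outcome (T, R), payoffs (3, 8).
Player 1 gets 6 moving first and 3 moving second, so Player 1 prefers to move first.

first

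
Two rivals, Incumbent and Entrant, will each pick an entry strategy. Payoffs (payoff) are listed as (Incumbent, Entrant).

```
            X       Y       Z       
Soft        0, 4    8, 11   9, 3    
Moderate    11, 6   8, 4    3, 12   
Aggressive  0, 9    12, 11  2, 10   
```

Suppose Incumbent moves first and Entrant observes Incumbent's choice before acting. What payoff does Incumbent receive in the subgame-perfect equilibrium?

Solve by backward induction (Incumbent leads).
- Soft: Entrant compares 4, 11, 3 and picks Y; Incumbent would get 8.
- Moderate: Entrant compares 6, 4, 12 and picks Z; Incumbent would get 3.
- Aggressive: Entrant compares 9, 11, 10 and picks Y; Incumbent would get 12.
Incumbent's induced payoffs are 8, 3, 12, so Incumbent commits to Aggressive. Subgame-perfect outcome: (Aggressive, Y) with payoffs (12, 11).

12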